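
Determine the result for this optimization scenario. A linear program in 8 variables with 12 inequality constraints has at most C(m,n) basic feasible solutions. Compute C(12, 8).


Each vertex corresponds to some choice of n active constraints out of m, so the number of vertices is at most C(m, n) = m! / (n!(m-n)!).
m = 12, n = 8
Numerator: 12 * 11 * 10 * 9 * 8 * 7 * 6 * 5
Denominator: 8! = 40320
C(12, 8) = 495


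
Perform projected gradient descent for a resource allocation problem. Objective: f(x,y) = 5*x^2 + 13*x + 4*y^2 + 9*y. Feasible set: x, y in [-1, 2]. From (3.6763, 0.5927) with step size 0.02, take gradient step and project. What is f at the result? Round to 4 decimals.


Step 1: Compute gradient at (3.6763, 0.5927).
grad_x = 2*5*3.6763 + 13 = 49.763
grad_y = 2*4*0.5927 + 9 = 13.7416
Step 2: Gradient step.
x_raw = 3.6763 - 0.02*49.763 = 2.681
y_raw = 0.5927 - 0.02*13.7416 = 0.3179
Step 3: Project onto [-1, 2].
x_proj = clip(2.681) = 2.0
y_proj = clip(0.3179) = 0.3179
Step 4: Evaluate f.
f(2.0, 0.3179) = 49.265


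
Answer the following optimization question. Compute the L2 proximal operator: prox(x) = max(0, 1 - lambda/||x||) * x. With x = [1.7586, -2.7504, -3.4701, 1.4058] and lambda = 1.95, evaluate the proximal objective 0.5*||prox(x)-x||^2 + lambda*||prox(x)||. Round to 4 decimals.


Step 1: Compute ||x||.
||x|| = 4.9674
Step 2: Compute scaling factor.
scale = max(0, 1 - 1.95/4.9674) = 0.6074
Step 3: prox(x) = [1.0682, -1.6707, -2.1079, 0.8539]
||prox(x)|| = 3.0174
Step 4: Proximal objective.
0.5*||prox-x||^2 = 1.9013
lambda*||prox|| = 5.8839
Total = 7.7852


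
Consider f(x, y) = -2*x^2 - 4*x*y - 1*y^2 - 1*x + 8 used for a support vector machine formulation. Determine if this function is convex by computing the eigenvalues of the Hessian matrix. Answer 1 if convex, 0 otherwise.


The Hessian of f(x,y) = -2*x^2 - 4*x*y - 1*y^2 - 1*x + 8 is:
H = [[-4, -4], [-4, -2]]
Trace = -4 - 2 = -6
Determinant = -4*-2 - (-4)^2 = -8
Discriminant = (-6)^2 - 4*-8 = 68.0
Eigenvalues: lambda_1 = -7.1231, lambda_2 = 1.1231
The function is not convex.

0


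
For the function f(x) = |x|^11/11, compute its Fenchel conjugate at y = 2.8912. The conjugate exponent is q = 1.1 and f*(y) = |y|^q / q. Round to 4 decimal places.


The conjugate exponent q satisfies 1/p + 1/q = 1.
p = 11, so q = 11/(11 - 1) = 1.1
|y|^q = 2.8912^1.1 = 3.215
f*(2.8912) = 3.215 / 1.1 = 2.9228


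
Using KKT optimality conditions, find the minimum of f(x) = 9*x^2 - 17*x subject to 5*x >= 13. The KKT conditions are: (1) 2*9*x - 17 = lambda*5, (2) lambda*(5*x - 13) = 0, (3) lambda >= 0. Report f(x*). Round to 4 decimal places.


Step 1: Try lambda = 0 (constraint inactive).
x_unc = 17/(2*9) = 0.9444
Check: 5*0.9444 = 4.722 < 13 -- violated!
Step 2: Constraint must be active: 5*x = 13
x* = 13/5 = 2.6
lambda = (2*9*2.6 - 17)/5 = 5.96
Step 3: Compute optimal value.
f(x*) = 9*2.6^2 - 17*2.6 = 16.64


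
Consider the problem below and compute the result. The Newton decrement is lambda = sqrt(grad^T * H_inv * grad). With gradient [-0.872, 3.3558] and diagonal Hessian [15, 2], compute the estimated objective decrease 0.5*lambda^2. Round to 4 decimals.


Step 1: H is diagonal, so H^(-1) * g = [-0.0581, 1.6779].
Step 2: g^T H^(-1) g = sum_i g_i^2 / H_ii
  = (-0.872)^2/15 + (3.3558)^2/2
  = 0.0507 + 5.6307 = 5.6814
Step 3: Objective decrease = 0.5 * g^T H^(-1) g = 2.8407


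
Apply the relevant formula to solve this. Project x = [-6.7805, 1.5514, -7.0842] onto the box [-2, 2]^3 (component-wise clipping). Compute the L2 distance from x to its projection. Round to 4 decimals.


Project each component onto [-2, 2].
clip(-6.7805) = -2.0, clip(1.5514) = 1.5514, clip(-7.0842) = -2.0
Projection = [-2.0, 1.5514, -2.0]
Squared diffs: [22.8532, 0.0, 25.8491]
Distance = sqrt(48.7023) = 6.9787


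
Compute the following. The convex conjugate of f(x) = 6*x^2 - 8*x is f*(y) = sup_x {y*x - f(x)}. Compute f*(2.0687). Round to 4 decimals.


f*(y) = sup_x {y*x - a*x^2 - b*x} = sup_x {(y-b)*x - a*x^2}
FOC: (y - b) - 2a*x = 0 => x* = (y - b)/(2a)
x* = (2.0687 + 8)/(2*6) = 0.8391
f*(2.0687) = (y-b)^2/(4a) = (2.0687 + 8)^2/(4*6)
= 101.3787/24 = 4.2241


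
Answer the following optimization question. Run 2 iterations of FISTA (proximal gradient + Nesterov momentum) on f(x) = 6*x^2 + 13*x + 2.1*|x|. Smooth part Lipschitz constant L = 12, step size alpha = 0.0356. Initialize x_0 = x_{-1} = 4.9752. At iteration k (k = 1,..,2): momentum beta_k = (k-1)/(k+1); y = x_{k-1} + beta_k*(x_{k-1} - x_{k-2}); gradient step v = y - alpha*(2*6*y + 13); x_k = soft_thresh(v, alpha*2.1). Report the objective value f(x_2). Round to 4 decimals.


FISTA on f(x) = 6*x^2 + 13*x + 2.1*|x|
L = 12, alpha = 0.0356
Iteration 1: beta = 0.0, y = 4.9752 + 0.0*(4.9752 - 4.9752) = 4.9752
  grad(y) = 72.7024, v = y - alpha*grad = 2.387
  prox(v) = soft_thresh(2.387, 0.0748) = 2.3122
Iteration 2: beta = 0.3333, y = 2.3122 + 0.3333*(2.3122 - 4.9752) = 1.4246
  grad(y) = 30.095, v = y - alpha*grad = 0.3532
  prox(v) = soft_thresh(0.3532, 0.0748) = 0.2784
f(x_2) = 6*0.2784^2 + 13*0.2784 + 2.1*|0.2784| = 4.6696


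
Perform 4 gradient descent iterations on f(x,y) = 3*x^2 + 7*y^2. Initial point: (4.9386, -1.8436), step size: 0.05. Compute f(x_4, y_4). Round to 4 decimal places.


Gradient descent on f(x,y) = 3*x^2 + 7*y^2.
Starting point: (4.9386, -1.8436), alpha = 0.05
Step 1: grad_x = 2*3*4.9386 = 29.6316, grad_y = 2*7*-1.8436 = -25.8104
  x_1 = 4.9386 - 0.05*29.6316 = 3.457
  y_1 = -1.8436 - 0.05*-25.8104 = -0.5531
Step 2: grad_x = 2*3*3.457 = 20.7421, grad_y = 2*7*-0.5531 = -7.7431
  x_2 = 3.457 - 0.05*20.7421 = 2.4199
  y_2 = -0.5531 - 0.05*-7.7431 = -0.1659
Step 3: grad_x = 2*3*2.4199 = 14.5195, grad_y = 2*7*-0.1659 = -2.3229
  x_3 = 2.4199 - 0.05*14.5195 = 1.6939
  y_3 = -0.1659 - 0.05*-2.3229 = -0.0498
Step 4: grad_x = 2*3*1.6939 = 10.1636, grad_y = 2*7*-0.0498 = -0.6969
  x_4 = 1.6939 - 0.05*10.1636 = 1.1858
  y_4 = -0.0498 - 0.05*-0.6969 = -0.0149
f(1.1858, -0.0149) = 3*1.1858^2 + 7*(-0.0149)^2 = 4.2196


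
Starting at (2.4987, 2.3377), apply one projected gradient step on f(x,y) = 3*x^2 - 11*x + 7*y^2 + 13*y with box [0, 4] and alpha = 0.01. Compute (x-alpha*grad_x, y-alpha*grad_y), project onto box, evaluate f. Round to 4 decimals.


Step 1: Compute gradient at (2.4987, 2.3377).
grad_x = 2*3*2.4987 - 11 = 3.9922
grad_y = 2*7*2.3377 + 13 = 45.7278
Step 2: Gradient step.
x_raw = 2.4987 - 0.01*3.9922 = 2.4588
y_raw = 2.3377 - 0.01*45.7278 = 1.8804
Step 3: Project onto [0, 4].
x_proj = clip(2.4588) = 2.4588
y_proj = clip(1.8804) = 1.8804
Step 4: Evaluate f.
f(2.4588, 1.8804) = 40.2876


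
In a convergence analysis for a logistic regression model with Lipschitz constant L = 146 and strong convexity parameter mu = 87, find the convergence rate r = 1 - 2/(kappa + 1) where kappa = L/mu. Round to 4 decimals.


Step 1: Compute the condition number.
kappa = L/mu = 146/87 = 1.6782
Step 2: Compute the convergence rate.
r = 1 - 2/(kappa + 1) = 1 - 2*mu/(L + mu) = (L - mu)/(L + mu) = 59/233 = 0.2532


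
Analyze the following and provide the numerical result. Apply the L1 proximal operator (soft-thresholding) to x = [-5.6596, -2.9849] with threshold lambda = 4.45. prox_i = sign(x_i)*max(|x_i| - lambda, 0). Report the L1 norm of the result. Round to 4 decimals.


Soft-thresholding with lambda = 4.45:
prox(-5.6596) = sign(-5.6596)*max(|-5.6596| - 4.45, 0) = -1.2096
prox(-2.9849) = sign(-2.9849)*max(|-2.9849| - 4.45, 0) = 0.0
prox(x) = [-1.2096, 0.0]
||prox(x)||_1 = 1.2096 + 0.0 = 1.2096


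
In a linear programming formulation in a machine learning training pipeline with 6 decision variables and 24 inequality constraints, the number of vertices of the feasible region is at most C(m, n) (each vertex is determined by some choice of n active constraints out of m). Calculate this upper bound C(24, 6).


Each vertex corresponds to some choice of n active constraints out of m, so the number of vertices is at most C(m, n) = m! / (n!(m-n)!).
m = 24, n = 6
Numerator: 24 * 23 * 22 * 21 * 20 * 19
Denominator: 6! = 720
C(24, 6) = 134596


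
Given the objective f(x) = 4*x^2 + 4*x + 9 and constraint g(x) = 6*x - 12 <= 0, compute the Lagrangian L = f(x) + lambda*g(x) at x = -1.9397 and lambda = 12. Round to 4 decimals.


Step 1: Evaluate f(x).
f(-1.9397) = 4*(-1.9397)^2 + 4*(-1.9397) + 9 = 16.2909
Step 2: Evaluate g(x).
g(-1.9397) = 6*-1.9397 - 12 = -23.6382
Step 3: Compute Lagrangian.
L = 16.2909 + 12*-23.6382 = -267.3675


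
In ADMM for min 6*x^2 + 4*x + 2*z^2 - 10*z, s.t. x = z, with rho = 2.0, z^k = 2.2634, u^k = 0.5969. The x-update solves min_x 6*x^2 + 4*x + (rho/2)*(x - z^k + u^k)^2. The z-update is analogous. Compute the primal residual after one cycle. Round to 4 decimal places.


ADMM iteration with rho = 2.0, z^k = 2.2634, u^k = 0.5969
Step 1: x-update.
Minimize 6*x^2 + 4*x + (2.0/2)*(x - 2.2634 + 0.5969)^2
FOC: (2*6 + 2.0)*x = -4 + 2.0*(2.2634 - 0.5969)
x^{k+1} = -0.0476
Step 2: z-update.
Minimize 2*z^2 - 10*z + (2.0/2)*(-0.0476 - z + 0.5969)^2
FOC: (2*2 + 2.0)*z = 10 + 2.0*(-0.0476 + 0.5969)
z^{k+1} = 1.8498
Step 3: u-update.
u^{k+1} = 0.5969 - 0.0476 - 1.8498 = -1.3005
Step 4: Primal residual = |-0.0476 - 1.8498| = 1.8974


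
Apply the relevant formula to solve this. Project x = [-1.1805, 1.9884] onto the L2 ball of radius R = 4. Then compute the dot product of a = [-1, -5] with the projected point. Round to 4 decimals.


Step 1: Compute ||x|| (intermediates to 6 decimals).
||x|| = sqrt((-1.1805)^2 + 1.9884^2) = 2.312426
Step 2: Project.
Since ||x|| <= R, proj = x (no scaling needed).
proj(x) = [-1.1805, 1.9884]
Step 3: Dot product.
a^T * proj(x) = -1*(-1.1805) - 5*1.9884 = -8.7615


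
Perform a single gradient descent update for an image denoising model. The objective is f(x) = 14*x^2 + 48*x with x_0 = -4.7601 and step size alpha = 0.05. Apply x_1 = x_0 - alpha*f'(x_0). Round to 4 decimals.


We compute the gradient at x_0 and apply the update.
f'(x) = 28*x + 48
f'(-4.7601) = 28*-4.7601 + 48 = -85.2828
x_1 = -4.7601 - 0.05*-85.2828 = -0.496


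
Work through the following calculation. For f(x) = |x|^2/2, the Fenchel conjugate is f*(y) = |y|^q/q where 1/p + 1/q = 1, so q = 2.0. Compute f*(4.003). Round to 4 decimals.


The conjugate exponent q satisfies 1/p + 1/q = 1.
p = 2, so q = 2/(2 - 1) = 2.0
|y|^q = 4.003^2.0 = 16.024
f*(4.003) = 16.024 / 2.0 = 8.012


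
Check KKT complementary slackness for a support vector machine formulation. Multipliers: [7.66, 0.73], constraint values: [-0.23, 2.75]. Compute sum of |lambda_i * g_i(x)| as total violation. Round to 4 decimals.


KKT complementary slackness check:
lambda_1 * g_1 = 7.66 * -0.23 = -1.7618
lambda_2 * g_2 = 0.73 * 2.75 = 2.0075
Total violation = 1.7618 + 2.0075 = 3.7693


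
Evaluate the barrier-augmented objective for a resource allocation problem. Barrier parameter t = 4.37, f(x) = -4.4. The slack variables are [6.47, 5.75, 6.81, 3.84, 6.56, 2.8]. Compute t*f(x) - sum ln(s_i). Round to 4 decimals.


Step 1: Compute log-barrier.
ln values: [1.8672, 1.7492, 1.9184, 1.3455, 1.881, 1.0296]
phi = -(1.8672 + 1.7492 + 1.9184 + 1.3455 + 1.881 + 1.0296) = -9.7909
Step 2: Compute augmented objective.
t*f(x) = 4.37*-4.4 = -19.228
Total = -19.228 - 9.7909 = -29.0189


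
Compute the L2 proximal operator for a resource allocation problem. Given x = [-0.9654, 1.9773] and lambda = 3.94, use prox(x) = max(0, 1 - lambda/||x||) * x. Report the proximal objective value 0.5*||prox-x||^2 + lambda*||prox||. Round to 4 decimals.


Step 1: Compute ||x||.
||x|| = 2.2004
Step 2: Compute scaling factor.
scale = max(0, 1 - 3.94/2.2004) = 0.0
Step 3: prox(x) = [-0.0, 0.0]
||prox(x)|| = 0.0
Step 4: Proximal objective.
0.5*||prox-x||^2 = 2.4209
lambda*||prox|| = 0.0
Total = 2.4209


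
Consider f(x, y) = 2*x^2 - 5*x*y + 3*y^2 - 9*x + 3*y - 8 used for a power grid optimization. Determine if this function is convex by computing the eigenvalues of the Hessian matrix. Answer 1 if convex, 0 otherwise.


The Hessian of f(x,y) = 2*x^2 - 5*x*y + 3*y^2 - 9*x + 3*y - 8 is:
H = [[4, -5], [-5, 6]]
Trace = 4 + 6 = 10
Determinant = 4*6 - (-5)^2 = -1
Discriminant = (10)^2 - 4*-1 = 104.0
Eigenvalues: lambda_1 = -0.099, lambda_2 = 10.099
The function is not convex.

0


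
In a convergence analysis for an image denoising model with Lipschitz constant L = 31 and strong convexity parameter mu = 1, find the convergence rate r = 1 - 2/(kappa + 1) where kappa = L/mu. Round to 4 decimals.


Step 1: Compute the condition number.
kappa = L/mu = 31/1 = 31.0
Step 2: Compute the convergence rate.
r = 1 - 2/(kappa + 1) = 1 - 2*mu/(L + mu) = (L - mu)/(L + mu) = 30/32 = 0.9375


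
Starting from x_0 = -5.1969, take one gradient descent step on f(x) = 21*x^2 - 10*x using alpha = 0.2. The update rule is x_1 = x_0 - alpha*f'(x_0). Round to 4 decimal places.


We compute the gradient at x_0 and apply the update.
f'(x) = 42*x - 10
f'(-5.1969) = 42*-5.1969 - 10 = -228.2698
x_1 = -5.1969 - 0.2*-228.2698 = 40.4571


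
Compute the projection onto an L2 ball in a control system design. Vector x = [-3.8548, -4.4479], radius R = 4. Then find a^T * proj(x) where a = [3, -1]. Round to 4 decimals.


Step 1: Compute ||x|| (intermediates to 6 decimals).
||x|| = sqrt((-3.8548)^2 + (-4.4479)^2) = 5.885856
Step 2: Project.
Since ||x|| > R, scale = R/||x|| = 4/5.885856 = 0.679595, proj(x) = scale * x
proj(x) = [-2.619703, -3.022771]
Step 3: Dot product.
a^T * proj(x) = 3*(-2.619703) - 1*(-3.022771) = -4.8363


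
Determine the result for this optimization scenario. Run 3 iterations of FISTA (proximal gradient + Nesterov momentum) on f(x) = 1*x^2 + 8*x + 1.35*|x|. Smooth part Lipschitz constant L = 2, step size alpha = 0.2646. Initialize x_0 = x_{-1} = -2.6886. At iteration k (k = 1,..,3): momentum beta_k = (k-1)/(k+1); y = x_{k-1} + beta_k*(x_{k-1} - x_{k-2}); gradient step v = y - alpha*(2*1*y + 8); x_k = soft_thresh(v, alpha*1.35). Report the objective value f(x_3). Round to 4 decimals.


FISTA on f(x) = 1*x^2 + 8*x + 1.35*|x|
L = 2, alpha = 0.2646
Iteration 1: beta = 0.0, y = -2.6886 + 0.0*(-2.6886 + 2.6886) = -2.6886
  grad(y) = 2.6228, v = y - alpha*grad = -3.3826
  prox(v) = soft_thresh(-3.3826, 0.3572) = -3.0254
Iteration 2: beta = 0.3333, y = -3.0254 + 0.3333*(-3.0254 + 2.6886) = -3.1376
  grad(y) = 1.7247, v = y - alpha*grad = -3.594
  prox(v) = soft_thresh(-3.594, 0.3572) = -3.2368
Iteration 3: beta = 0.5, y = -3.2368 + 0.5*(-3.2368 + 3.0254) = -3.3425
  grad(y) = 1.315, v = y - alpha*grad = -3.6904
  prox(v) = soft_thresh(-3.6904, 0.3572) = -3.3332
f(x_3) = 1*(-3.3332)^2 + 8*(-3.3332) + 1.35*|-3.3332| = -11.0556


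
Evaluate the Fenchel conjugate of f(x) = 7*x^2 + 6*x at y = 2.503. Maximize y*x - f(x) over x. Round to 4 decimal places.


f*(y) = sup_x {y*x - a*x^2 - b*x} = sup_x {(y-b)*x - a*x^2}
FOC: (y - b) - 2a*x = 0 => x* = (y - b)/(2a)
x* = (2.503 - 6)/(2*7) = -0.2498
f*(2.503) = (y-b)^2/(4a) = (2.503 - 6)^2/(4*7)
= 12.229/28 = 0.4368


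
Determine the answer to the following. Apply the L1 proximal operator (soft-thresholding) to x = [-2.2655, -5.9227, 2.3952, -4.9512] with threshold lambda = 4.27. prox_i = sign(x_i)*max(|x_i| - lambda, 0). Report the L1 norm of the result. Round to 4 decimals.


Soft-thresholding with lambda = 4.27:
prox(-2.2655) = sign(-2.2655)*max(|-2.2655| - 4.27, 0) = 0.0
prox(-5.9227) = sign(-5.9227)*max(|-5.9227| - 4.27, 0) = -1.6527
prox(2.3952) = sign(2.3952)*max(|2.3952| - 4.27, 0) = 0.0
prox(-4.9512) = sign(-4.9512)*max(|-4.9512| - 4.27, 0) = -0.6812
prox(x) = [0.0, -1.6527, 0.0, -0.6812]
||prox(x)||_1 = 0.0 + 1.6527 + 0.0 + 0.6812 = 2.3339


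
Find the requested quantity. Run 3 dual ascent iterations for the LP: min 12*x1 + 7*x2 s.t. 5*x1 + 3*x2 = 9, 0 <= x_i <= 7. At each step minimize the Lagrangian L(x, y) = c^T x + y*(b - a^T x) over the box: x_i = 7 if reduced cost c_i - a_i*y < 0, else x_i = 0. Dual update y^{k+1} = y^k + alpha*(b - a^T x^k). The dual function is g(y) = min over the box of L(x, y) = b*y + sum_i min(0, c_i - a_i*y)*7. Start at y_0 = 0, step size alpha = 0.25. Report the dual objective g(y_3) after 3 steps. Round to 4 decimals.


Dual ascent for LP: min 12*x1 + 7*x2, 5*x1 + 3*x2 = 9, 0 <= x_i <= 7
Step 1: y^k = 0.0, reduced costs: (12.0, 7.0)
  x^k = (0.0, 0.0), subgradient = b - a^T x = 9.0
  y^{k+1} = 0.0 + 0.25*9.0 = 2.25
Step 2: y^k = 2.25, reduced costs: (0.75, 0.25)
  x^k = (0.0, 0.0), subgradient = b - a^T x = 9.0
  y^{k+1} = 2.25 + 0.25*9.0 = 4.5
Step 3: y^k = 4.5, reduced costs: (-10.5, -6.5)
  x^k = (7.0, 7.0), subgradient = b - a^T x = -47.0
  y^{k+1} = 4.5 + 0.25*-47.0 = -7.25
Dual objective at y_3 = -7.25: reduced costs (48.25, 28.75), box minimizer x = (0.0, 0.0)
g(y_3) = b*y + (c1 - a1*y)*x1 + (c2 - a2*y)*x2 = 9*(-7.25) + 48.25*0.0 + 28.75*0.0 = -65.25 + 0.0 + 0.0 = -65.25


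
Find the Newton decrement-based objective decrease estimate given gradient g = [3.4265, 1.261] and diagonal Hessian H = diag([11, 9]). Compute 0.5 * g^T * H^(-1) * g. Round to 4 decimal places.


Step 1: H is diagonal, so H^(-1) * g = [0.3115, 0.1401].
Step 2: g^T H^(-1) g = sum_i g_i^2 / H_ii
  = (3.4265)^2/11 + (1.261)^2/9
  = 1.0674 + 0.1767 = 1.244
Step 3: Objective decrease = 0.5 * g^T H^(-1) g = 0.622


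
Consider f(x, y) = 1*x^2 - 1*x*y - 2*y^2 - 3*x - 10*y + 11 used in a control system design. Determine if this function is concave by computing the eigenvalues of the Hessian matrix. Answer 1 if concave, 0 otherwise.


The Hessian of f(x,y) = 1*x^2 - 1*x*y - 2*y^2 - 3*x - 10*y + 11 is:
H = [[2, -1], [-1, -4]]
Trace = 2 - 4 = -2
Determinant = 2*-4 - (-1)^2 = -9
Discriminant = (-2)^2 - 4*-9 = 40.0
Eigenvalues: lambda_1 = -4.1623, lambda_2 = 2.1623
The function is not concave.

0


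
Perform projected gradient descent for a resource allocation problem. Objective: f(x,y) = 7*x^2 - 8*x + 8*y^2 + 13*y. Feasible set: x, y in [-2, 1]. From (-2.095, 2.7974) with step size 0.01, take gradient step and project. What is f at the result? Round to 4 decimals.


Step 1: Compute gradient at (-2.095, 2.7974).
grad_x = 2*7*-2.095 - 8 = -37.33
grad_y = 2*8*2.7974 + 13 = 57.7584
Step 2: Gradient step.
x_raw = -2.095 - 0.01*-37.33 = -1.7217
y_raw = 2.7974 - 0.01*57.7584 = 2.2198
Step 3: Project onto [-2, 1].
x_proj = clip(-1.7217) = -1.7217
y_proj = clip(2.2198) = 1.0
Step 4: Evaluate f.
f(-1.7217, 1.0) = 55.5234


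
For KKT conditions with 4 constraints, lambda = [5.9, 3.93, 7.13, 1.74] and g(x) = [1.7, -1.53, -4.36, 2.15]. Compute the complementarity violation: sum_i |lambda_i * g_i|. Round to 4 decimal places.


KKT complementary slackness check:
lambda_1 * g_1 = 5.9 * 1.7 = 10.03
lambda_2 * g_2 = 3.93 * -1.53 = -6.0129
lambda_3 * g_3 = 7.13 * -4.36 = -31.0868
lambda_4 * g_4 = 1.74 * 2.15 = 3.741
Total violation = 10.03 + 6.0129 + 31.0868 + 3.741 = 50.8707


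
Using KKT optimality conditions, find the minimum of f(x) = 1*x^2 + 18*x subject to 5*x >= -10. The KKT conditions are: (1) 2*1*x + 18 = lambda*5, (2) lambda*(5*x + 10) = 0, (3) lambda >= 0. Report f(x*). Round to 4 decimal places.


Step 1: Try lambda = 0 (constraint inactive).
x_unc = -18/(2*1) = -9.0
Check: 5*-9.0 = -45.0 < -10 -- violated!
Step 2: Constraint must be active: 5*x = -10
x* = -10/5 = -2.0
lambda = (2*1*(-2.0) + 18)/5 = 2.8
Step 3: Compute optimal value.
f(x*) = 1*(-2.0)^2 + 18*(-2.0) = -32.0


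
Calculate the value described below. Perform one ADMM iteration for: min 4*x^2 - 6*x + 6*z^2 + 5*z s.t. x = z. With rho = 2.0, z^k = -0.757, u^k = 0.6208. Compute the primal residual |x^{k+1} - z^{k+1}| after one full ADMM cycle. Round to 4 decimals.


ADMM iteration with rho = 2.0, z^k = -0.757, u^k = 0.6208
Step 1: x-update.
Minimize 4*x^2 - 6*x + (2.0/2)*(x + 0.757 + 0.6208)^2
FOC: (2*4 + 2.0)*x = 6 + 2.0*(-0.757 - 0.6208)
x^{k+1} = 0.3244
Step 2: z-update.
Minimize 6*z^2 + 5*z + (2.0/2)*(0.3244 - z + 0.6208)^2
FOC: (2*6 + 2.0)*z = -5 + 2.0*(0.3244 + 0.6208)
z^{k+1} = -0.2221
Step 3: u-update.
u^{k+1} = 0.6208 + 0.3244 + 0.2221 = 1.1673
Step 4: Primal residual = |0.3244 + 0.2221| = 0.5465


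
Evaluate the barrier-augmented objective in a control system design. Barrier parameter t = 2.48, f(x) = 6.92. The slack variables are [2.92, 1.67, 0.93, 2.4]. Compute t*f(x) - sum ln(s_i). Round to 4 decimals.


Step 1: Compute log-barrier.
ln values: [1.0716, 0.5128, -0.0726, 0.8755]
phi = -(1.0716 + 0.5128 - 0.0726 + 0.8755) = -2.3873
Step 2: Compute augmented objective.
t*f(x) = 2.48*6.92 = 17.1616
Total = 17.1616 - 2.3873 = 14.7743


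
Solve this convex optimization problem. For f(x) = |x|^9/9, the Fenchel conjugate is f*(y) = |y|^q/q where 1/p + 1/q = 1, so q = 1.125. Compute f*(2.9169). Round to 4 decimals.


The conjugate exponent q satisfies 1/p + 1/q = 1.
p = 9, so q = 9/(9 - 1) = 1.125
|y|^q = 2.9169^1.125 = 3.3345
f*(2.9169) = 3.3345 / 1.125 = 2.964


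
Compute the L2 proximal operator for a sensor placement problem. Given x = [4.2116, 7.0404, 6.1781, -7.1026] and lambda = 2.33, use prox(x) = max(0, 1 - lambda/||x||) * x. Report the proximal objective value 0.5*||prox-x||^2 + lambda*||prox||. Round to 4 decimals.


Step 1: Compute ||x||.
||x|| = 12.4868
Step 2: Compute scaling factor.
scale = max(0, 1 - 2.33/12.4868) = 0.8134
Step 3: prox(x) = [3.4257, 5.7267, 5.0253, -5.7773]
||prox(x)|| = 10.1568
Step 4: Proximal objective.
0.5*||prox-x||^2 = 2.7145
lambda*||prox|| = 23.6653
Total = 26.3798


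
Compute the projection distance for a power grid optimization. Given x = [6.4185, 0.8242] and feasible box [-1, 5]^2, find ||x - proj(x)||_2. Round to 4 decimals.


Project each component onto [-1, 5].
clip(6.4185) = 5.0, clip(0.8242) = 0.8242
Projection = [5.0, 0.8242]
Squared diffs: [2.0121, 0.0]
Distance = sqrt(2.0121) = 1.4185


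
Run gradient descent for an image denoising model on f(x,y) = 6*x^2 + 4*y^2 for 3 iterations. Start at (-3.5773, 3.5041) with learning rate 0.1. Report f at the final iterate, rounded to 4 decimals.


Gradient descent on f(x,y) = 6*x^2 + 4*y^2.
Starting point: (-3.5773, 3.5041), alpha = 0.1
Step 1: grad_x = 2*6*-3.5773 = -42.9276, grad_y = 2*4*3.5041 = 28.0328
  x_1 = -3.5773 - 0.1*-42.9276 = 0.7155
  y_1 = 3.5041 - 0.1*28.0328 = 0.7008
Step 2: grad_x = 2*6*0.7155 = 8.5855, grad_y = 2*4*0.7008 = 5.6066
  x_2 = 0.7155 - 0.1*8.5855 = -0.1431
  y_2 = 0.7008 - 0.1*5.6066 = 0.1402
Step 3: grad_x = 2*6*-0.1431 = -1.7171, grad_y = 2*4*0.1402 = 1.1213
  x_3 = -0.1431 - 0.1*-1.7171 = 0.0286
  y_3 = 0.1402 - 0.1*1.1213 = 0.028
f(0.0286, 0.028) = 6*0.0286^2 + 4*0.028^2 = 0.0081


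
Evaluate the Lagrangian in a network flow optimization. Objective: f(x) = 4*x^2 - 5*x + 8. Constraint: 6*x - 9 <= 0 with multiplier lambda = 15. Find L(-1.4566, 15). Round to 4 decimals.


Step 1: Evaluate f(x).
f(-1.4566) = 4*(-1.4566)^2 - 5*(-1.4566) + 8 = 23.7697
Step 2: Evaluate g(x).
g(-1.4566) = 6*-1.4566 - 9 = -17.7396
Step 3: Compute Lagrangian.
L = 23.7697 + 15*-17.7396 = -242.3243


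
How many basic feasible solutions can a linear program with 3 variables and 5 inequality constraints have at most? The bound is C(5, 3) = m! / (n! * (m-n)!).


Each vertex corresponds to some choice of n active constraints out of m, so the number of vertices is at most C(m, n) = m! / (n!(m-n)!).
m = 5, n = 3
Numerator: 5 * 4 * 3
Denominator: 3! = 6
C(5, 3) = 10


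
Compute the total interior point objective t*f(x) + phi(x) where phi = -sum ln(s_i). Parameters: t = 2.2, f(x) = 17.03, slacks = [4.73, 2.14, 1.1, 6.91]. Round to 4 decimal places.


Step 1: Compute log-barrier.
ln values: [1.5539, 0.7608, 0.0953, 1.933]
phi = -(1.5539 + 0.7608 + 0.0953 + 1.933) = -4.343
Step 2: Compute augmented objective.
t*f(x) = 2.2*17.03 = 37.466
Total = 37.466 - 4.343 = 33.123


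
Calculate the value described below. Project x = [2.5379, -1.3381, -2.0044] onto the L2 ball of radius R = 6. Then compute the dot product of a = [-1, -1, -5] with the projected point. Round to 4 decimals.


Step 1: Compute ||x|| (intermediates to 6 decimals).
||x|| = sqrt(2.5379^2 + (-1.3381)^2 + (-2.0044)^2) = 3.499867
Step 2: Project.
Since ||x|| <= R, proj = x (no scaling needed).
proj(x) = [2.5379, -1.3381, -2.0044]
Step 3: Dot product.
a^T * proj(x) = -1*2.5379 - 1*(-1.3381) - 5*(-2.0044) = 8.8222


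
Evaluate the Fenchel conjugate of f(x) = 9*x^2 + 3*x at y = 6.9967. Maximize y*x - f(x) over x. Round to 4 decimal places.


f*(y) = sup_x {y*x - a*x^2 - b*x} = sup_x {(y-b)*x - a*x^2}
FOC: (y - b) - 2a*x = 0 => x* = (y - b)/(2a)
x* = (6.9967 - 3)/(2*9) = 0.222
f*(6.9967) = (y-b)^2/(4a) = (6.9967 - 3)^2/(4*9)
= 15.9736/36 = 0.4437


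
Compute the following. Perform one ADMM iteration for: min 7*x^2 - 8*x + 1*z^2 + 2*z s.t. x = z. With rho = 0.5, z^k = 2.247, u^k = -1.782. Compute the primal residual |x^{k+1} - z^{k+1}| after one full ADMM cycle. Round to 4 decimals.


ADMM iteration with rho = 0.5, z^k = 2.247, u^k = -1.782
Step 1: x-update.
Minimize 7*x^2 - 8*x + (0.5/2)*(x - 2.247 - 1.782)^2
FOC: (2*7 + 0.5)*x = 8 + 0.5*(2.247 + 1.782)
x^{k+1} = 0.6907
Step 2: z-update.
Minimize 1*z^2 + 2*z + (0.5/2)*(0.6907 - z - 1.782)^2
FOC: (2*1 + 0.5)*z = -2 + 0.5*(0.6907 - 1.782)
z^{k+1} = -1.0183
Step 3: u-update.
u^{k+1} = -1.782 + 0.6907 + 1.0183 = -0.0731
Step 4: Primal residual = |0.6907 + 1.0183| = 1.7089


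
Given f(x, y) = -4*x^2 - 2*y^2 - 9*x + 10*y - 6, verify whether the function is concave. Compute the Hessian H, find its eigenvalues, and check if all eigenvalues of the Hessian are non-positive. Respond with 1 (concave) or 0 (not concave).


The Hessian of f(x,y) = -4*x^2 - 2*y^2 - 9*x + 10*y - 6 is:
H = [[-8, 0], [0, -4]]
Trace = -8 - 4 = -12
Determinant = -8*-4 - (0)^2 = 32
Discriminant = (-12)^2 - 4*32 = 16.0
Eigenvalues: lambda_1 = -8.0, lambda_2 = -4.0
The function is concave.

1


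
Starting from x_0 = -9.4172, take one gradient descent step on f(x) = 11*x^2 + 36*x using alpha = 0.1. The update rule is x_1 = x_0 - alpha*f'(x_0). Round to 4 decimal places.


We compute the gradient at x_0 and apply the update.
f'(x) = 22*x + 36
f'(-9.4172) = 22*-9.4172 + 36 = -171.1784
x_1 = -9.4172 - 0.1*-171.1784 = 7.7006


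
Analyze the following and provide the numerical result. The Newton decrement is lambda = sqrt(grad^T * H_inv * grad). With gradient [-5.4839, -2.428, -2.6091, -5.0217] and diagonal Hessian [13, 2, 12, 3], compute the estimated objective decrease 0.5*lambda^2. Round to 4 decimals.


Step 1: H is diagonal, so H^(-1) * g = [-0.4218, -1.214, -0.2174, -1.6739].
Step 2: g^T H^(-1) g = sum_i g_i^2 / H_ii
  = (-5.4839)^2/13 + (-2.428)^2/2 + (-2.6091)^2/12 + (-5.0217)^2/3
  = 2.3133 + 2.9476 + 0.5673 + 8.4058 = 14.234
Step 3: Objective decrease = 0.5 * g^T H^(-1) g = 7.117


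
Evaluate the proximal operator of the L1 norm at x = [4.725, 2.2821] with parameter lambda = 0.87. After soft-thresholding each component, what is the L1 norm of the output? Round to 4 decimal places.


Soft-thresholding with lambda = 0.87:
prox(4.725) = sign(4.725)*max(|4.725| - 0.87, 0) = 3.855
prox(2.2821) = sign(2.2821)*max(|2.2821| - 0.87, 0) = 1.4121
prox(x) = [3.855, 1.4121]
||prox(x)||_1 = 3.855 + 1.4121 = 5.2671


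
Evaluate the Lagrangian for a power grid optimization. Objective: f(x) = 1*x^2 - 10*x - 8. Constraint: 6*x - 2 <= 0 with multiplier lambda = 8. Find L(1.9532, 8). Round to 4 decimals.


Step 1: Evaluate f(x).
f(1.9532) = 1*1.9532^2 - 10*1.9532 - 8 = -23.717
Step 2: Evaluate g(x).
g(1.9532) = 6*1.9532 - 2 = 9.7192
Step 3: Compute Lagrangian.
L = -23.717 + 8*9.7192 = 54.0366


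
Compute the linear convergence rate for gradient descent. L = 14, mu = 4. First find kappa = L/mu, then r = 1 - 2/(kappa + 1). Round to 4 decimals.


Step 1: Compute the condition number.
kappa = L/mu = 14/4 = 3.5
Step 2: Compute the convergence rate.
r = 1 - 2/(kappa + 1) = 1 - 2*mu/(L + mu) = (L - mu)/(L + mu) = 10/18 = 0.5556


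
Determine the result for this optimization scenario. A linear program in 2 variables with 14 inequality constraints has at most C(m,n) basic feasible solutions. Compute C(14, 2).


Each vertex corresponds to some choice of n active constraints out of m, so the number of vertices is at most C(m, n) = m! / (n!(m-n)!).
m = 14, n = 2
Numerator: 14 * 13
Denominator: 2! = 2
C(14, 2) = 91


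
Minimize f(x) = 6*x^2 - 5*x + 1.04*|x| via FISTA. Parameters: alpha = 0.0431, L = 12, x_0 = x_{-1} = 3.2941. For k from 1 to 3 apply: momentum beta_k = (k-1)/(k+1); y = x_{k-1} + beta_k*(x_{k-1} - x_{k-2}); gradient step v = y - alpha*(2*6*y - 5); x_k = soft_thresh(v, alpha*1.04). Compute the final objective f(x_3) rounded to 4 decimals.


FISTA on f(x) = 6*x^2 - 5*x + 1.04*|x|
L = 12, alpha = 0.0431
Iteration 1: beta = 0.0, y = 3.2941 + 0.0*(3.2941 - 3.2941) = 3.2941
  grad(y) = 34.5292, v = y - alpha*grad = 1.8059
  prox(v) = soft_thresh(1.8059, 0.0448) = 1.7611
Iteration 2: beta = 0.3333, y = 1.7611 + 0.3333*(1.7611 - 3.2941) = 1.2501
  grad(y) = 10.0007, v = y - alpha*grad = 0.819
  prox(v) = soft_thresh(0.819, 0.0448) = 0.7742
Iteration 3: beta = 0.5, y = 0.7742 + 0.5*(0.7742 - 1.7611) = 0.2808
  grad(y) = -1.6307, v = y - alpha*grad = 0.3511
  prox(v) = soft_thresh(0.3511, 0.0448) = 0.3062
f(x_3) = 6*0.3062^2 - 5*0.3062 + 1.04*|0.3062| = -0.65


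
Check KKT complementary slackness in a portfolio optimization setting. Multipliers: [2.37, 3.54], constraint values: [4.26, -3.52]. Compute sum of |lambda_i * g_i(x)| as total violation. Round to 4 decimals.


KKT complementary slackness check:
lambda_1 * g_1 = 2.37 * 4.26 = 10.0962
lambda_2 * g_2 = 3.54 * -3.52 = -12.4608
Total violation = 10.0962 + 12.4608 = 22.557


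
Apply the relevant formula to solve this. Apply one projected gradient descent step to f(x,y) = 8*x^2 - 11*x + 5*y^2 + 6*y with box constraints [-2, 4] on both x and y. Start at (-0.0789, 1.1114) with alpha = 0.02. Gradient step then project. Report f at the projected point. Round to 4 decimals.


Step 1: Compute gradient at (-0.0789, 1.1114).
grad_x = 2*8*-0.0789 - 11 = -12.2624
grad_y = 2*5*1.1114 + 6 = 17.114
Step 2: Gradient step.
x_raw = -0.0789 - 0.02*-12.2624 = 0.1663
y_raw = 1.1114 - 0.02*17.114 = 0.7691
Step 3: Project onto [-2, 4].
x_proj = clip(0.1663) = 0.1663
y_proj = clip(0.7691) = 0.7691
Step 4: Evaluate f.
f(0.1663, 0.7691) = 5.964


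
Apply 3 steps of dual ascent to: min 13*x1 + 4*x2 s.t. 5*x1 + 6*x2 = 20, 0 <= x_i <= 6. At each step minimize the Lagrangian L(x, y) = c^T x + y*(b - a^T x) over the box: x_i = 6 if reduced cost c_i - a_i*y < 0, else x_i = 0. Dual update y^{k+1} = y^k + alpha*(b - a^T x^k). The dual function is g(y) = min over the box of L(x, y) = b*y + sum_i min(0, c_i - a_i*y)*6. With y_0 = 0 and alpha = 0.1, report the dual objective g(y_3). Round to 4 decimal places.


Dual ascent for LP: min 13*x1 + 4*x2, 5*x1 + 6*x2 = 20, 0 <= x_i <= 6
Step 1: y^k = 0.0, reduced costs: (13.0, 4.0)
  x^k = (0.0, 0.0), subgradient = b - a^T x = 20.0
  y^{k+1} = 0.0 + 0.1*20.0 = 2.0
Step 2: y^k = 2.0, reduced costs: (3.0, -8.0)
  x^k = (0.0, 6.0), subgradient = b - a^T x = -16.0
  y^{k+1} = 2.0 + 0.1*-16.0 = 0.4
Step 3: y^k = 0.4, reduced costs: (11.0, 1.6)
  x^k = (0.0, 0.0), subgradient = b - a^T x = 20.0
  y^{k+1} = 0.4 + 0.1*20.0 = 2.4
Dual objective at y_3 = 2.4: reduced costs (1.0, -10.4), box minimizer x = (0.0, 6.0)
g(y_3) = b*y + (c1 - a1*y)*x1 + (c2 - a2*y)*x2 = 20*2.4 + 1.0*0.0 + (-10.4)*6.0 = 48.0 + 0.0 - 62.4 = -14.4


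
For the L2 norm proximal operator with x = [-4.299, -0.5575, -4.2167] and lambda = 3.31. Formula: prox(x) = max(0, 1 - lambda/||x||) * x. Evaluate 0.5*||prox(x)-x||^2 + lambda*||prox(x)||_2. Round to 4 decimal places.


Step 1: Compute ||x||.
||x|| = 6.0475
Step 2: Compute scaling factor.
scale = max(0, 1 - 3.31/6.0475) = 0.4527
Step 3: prox(x) = [-1.946, -0.2524, -1.9088]
||prox(x)|| = 2.7375
Step 4: Proximal objective.
0.5*||prox-x||^2 = 5.4781
lambda*||prox|| = 9.0611
Total = 14.5393


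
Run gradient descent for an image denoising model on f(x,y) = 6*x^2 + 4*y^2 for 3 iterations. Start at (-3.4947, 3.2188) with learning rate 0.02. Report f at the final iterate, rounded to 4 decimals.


Gradient descent on f(x,y) = 6*x^2 + 4*y^2.
Starting point: (-3.4947, 3.2188), alpha = 0.02
Step 1: grad_x = 2*6*-3.4947 = -41.9364, grad_y = 2*4*3.2188 = 25.7504
  x_1 = -3.4947 - 0.02*-41.9364 = -2.656
  y_1 = 3.2188 - 0.02*25.7504 = 2.7038
Step 2: grad_x = 2*6*-2.656 = -31.8717, grad_y = 2*4*2.7038 = 21.6303
  x_2 = -2.656 - 0.02*-31.8717 = -2.0185
  y_2 = 2.7038 - 0.02*21.6303 = 2.2712
Step 3: grad_x = 2*6*-2.0185 = -24.2225, grad_y = 2*4*2.2712 = 18.1695
  x_3 = -2.0185 - 0.02*-24.2225 = -1.5341
  y_3 = 2.2712 - 0.02*18.1695 = 1.9078
f(-1.5341, 1.9078) = 6*(-1.5341)^2 + 4*1.9078^2 = 28.6793


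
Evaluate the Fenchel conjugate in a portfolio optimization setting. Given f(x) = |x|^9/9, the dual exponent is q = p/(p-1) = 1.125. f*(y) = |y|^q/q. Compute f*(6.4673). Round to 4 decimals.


The conjugate exponent q satisfies 1/p + 1/q = 1.
p = 9, so q = 9/(9 - 1) = 1.125
|y|^q = 6.4673^1.125 = 8.167
f*(6.4673) = 8.167 / 1.125 = 7.2596


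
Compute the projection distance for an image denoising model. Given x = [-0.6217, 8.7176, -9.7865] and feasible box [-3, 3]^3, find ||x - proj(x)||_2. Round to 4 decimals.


Project each component onto [-3, 3].
clip(-0.6217) = -0.6217, clip(8.7176) = 3.0, clip(-9.7865) = -3.0
Projection = [-0.6217, 3.0, -3.0]
Squared diffs: [0.0, 32.6909, 46.0566]
Distance = sqrt(78.7475) = 8.874


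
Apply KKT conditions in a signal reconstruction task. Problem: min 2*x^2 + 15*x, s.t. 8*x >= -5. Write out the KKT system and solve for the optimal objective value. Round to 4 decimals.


Step 1: Try lambda = 0 (constraint inactive).
x_unc = -15/(2*2) = -3.75
Check: 8*-3.75 = -30.0 < -5 -- violated!
Step 2: Constraint must be active: 8*x = -5
x* = -5/8 = -0.625
lambda = (2*2*(-0.625) + 15)/8 = 1.5625
Step 3: Compute optimal value.
f(x*) = 2*(-0.625)^2 + 15*(-0.625) = -8.5938


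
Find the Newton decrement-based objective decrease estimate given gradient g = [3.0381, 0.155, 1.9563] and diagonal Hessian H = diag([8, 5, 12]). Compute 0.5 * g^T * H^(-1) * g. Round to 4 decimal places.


Step 1: H is diagonal, so H^(-1) * g = [0.3798, 0.031, 0.163].
Step 2: g^T H^(-1) g = sum_i g_i^2 / H_ii
  = (3.0381)^2/8 + (0.155)^2/5 + (1.9563)^2/12
  = 1.1538 + 0.0048 + 0.3189 = 1.4775
Step 3: Objective decrease = 0.5 * g^T H^(-1) g = 0.7387


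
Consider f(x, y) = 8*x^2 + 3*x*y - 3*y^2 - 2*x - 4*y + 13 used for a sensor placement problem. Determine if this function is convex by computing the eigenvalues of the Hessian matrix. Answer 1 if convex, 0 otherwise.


The Hessian of f(x,y) = 8*x^2 + 3*x*y - 3*y^2 - 2*x - 4*y + 13 is:
H = [[16, 3], [3, -6]]
Trace = 16 - 6 = 10
Determinant = 16*-6 - (3)^2 = -105
Discriminant = (10)^2 - 4*-105 = 520.0
Eigenvalues: lambda_1 = -6.4018, lambda_2 = 16.4018
The function is not convex.

0


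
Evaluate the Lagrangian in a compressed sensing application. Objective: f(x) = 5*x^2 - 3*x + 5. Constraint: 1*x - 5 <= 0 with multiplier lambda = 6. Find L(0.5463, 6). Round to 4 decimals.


Step 1: Evaluate f(x).
f(0.5463) = 5*0.5463^2 - 3*0.5463 + 5 = 4.8533
Step 2: Evaluate g(x).
g(0.5463) = 1*0.5463 - 5 = -4.4537
Step 3: Compute Lagrangian.
L = 4.8533 + 6*-4.4537 = -21.8689


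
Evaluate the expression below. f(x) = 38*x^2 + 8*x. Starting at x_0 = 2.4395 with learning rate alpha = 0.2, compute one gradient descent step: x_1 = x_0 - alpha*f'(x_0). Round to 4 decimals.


We compute the gradient at x_0 and apply the update.
f'(x) = 76*x + 8
f'(2.4395) = 76*2.4395 + 8 = 193.402
x_1 = 2.4395 - 0.2*193.402 = -36.2409


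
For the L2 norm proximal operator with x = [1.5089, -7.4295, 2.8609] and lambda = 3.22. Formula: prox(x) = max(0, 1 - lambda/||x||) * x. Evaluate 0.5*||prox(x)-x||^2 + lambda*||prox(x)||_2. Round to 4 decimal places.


Step 1: Compute ||x||.
||x|| = 8.103
Step 2: Compute scaling factor.
scale = max(0, 1 - 3.22/8.103) = 0.6026
Step 3: prox(x) = [0.9093, -4.4771, 1.724]
||prox(x)|| = 4.883
Step 4: Proximal objective.
0.5*||prox-x||^2 = 5.1842
lambda*||prox|| = 15.7233
Total = 20.9075


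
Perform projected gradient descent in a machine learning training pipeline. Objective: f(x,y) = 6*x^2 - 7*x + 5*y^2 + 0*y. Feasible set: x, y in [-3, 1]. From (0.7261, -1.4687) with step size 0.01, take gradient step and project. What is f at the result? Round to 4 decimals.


Step 1: Compute gradient at (0.7261, -1.4687).
grad_x = 2*6*0.7261 - 7 = 1.7132
grad_y = 2*5*-1.4687 + 0 = -14.687
Step 2: Gradient step.
x_raw = 0.7261 - 0.01*1.7132 = 0.709
y_raw = -1.4687 - 0.01*-14.687 = -1.3218
Step 3: Project onto [-3, 1].
x_proj = clip(0.709) = 0.709
y_proj = clip(-1.3218) = -1.3218
Step 4: Evaluate f.
f(0.709, -1.3218) = 6.7892


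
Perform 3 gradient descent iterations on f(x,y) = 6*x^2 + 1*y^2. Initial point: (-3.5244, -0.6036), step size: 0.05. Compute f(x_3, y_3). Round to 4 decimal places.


Gradient descent on f(x,y) = 6*x^2 + 1*y^2.
Starting point: (-3.5244, -0.6036), alpha = 0.05
Step 1: grad_x = 2*6*-3.5244 = -42.2928, grad_y = 2*1*-0.6036 = -1.2072
  x_1 = -3.5244 - 0.05*-42.2928 = -1.4098
  y_1 = -0.6036 - 0.05*-1.2072 = -0.5432
Step 2: grad_x = 2*6*-1.4098 = -16.9171, grad_y = 2*1*-0.5432 = -1.0865
  x_2 = -1.4098 - 0.05*-16.9171 = -0.5639
  y_2 = -0.5432 - 0.05*-1.0865 = -0.4889
Step 3: grad_x = 2*6*-0.5639 = -6.7668, grad_y = 2*1*-0.4889 = -0.9778
  x_3 = -0.5639 - 0.05*-6.7668 = -0.2256
  y_3 = -0.4889 - 0.05*-0.9778 = -0.44
f(-0.2256, -0.44) = 6*(-0.2256)^2 + 1*(-0.44)^2 = 0.4989


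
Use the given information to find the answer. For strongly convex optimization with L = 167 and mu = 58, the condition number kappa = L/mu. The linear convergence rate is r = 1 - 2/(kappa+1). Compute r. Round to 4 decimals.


Step 1: Compute the condition number.
kappa = L/mu = 167/58 = 2.8793
Step 2: Compute the convergence rate.
r = 1 - 2/(kappa + 1) = 1 - 2*mu/(L + mu) = (L - mu)/(L + mu) = 109/225 = 0.4844


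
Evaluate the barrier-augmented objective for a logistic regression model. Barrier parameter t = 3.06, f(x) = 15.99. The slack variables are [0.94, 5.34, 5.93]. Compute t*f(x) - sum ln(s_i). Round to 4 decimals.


Step 1: Compute log-barrier.
ln values: [-0.0619, 1.6752, 1.78]
phi = -(-0.0619 + 1.6752 + 1.78) = -3.3934
Step 2: Compute augmented objective.
t*f(x) = 3.06*15.99 = 48.9294
Total = 48.9294 - 3.3934 = 45.536


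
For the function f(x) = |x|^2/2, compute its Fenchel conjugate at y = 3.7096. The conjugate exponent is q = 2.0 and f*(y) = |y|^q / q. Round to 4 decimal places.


The conjugate exponent q satisfies 1/p + 1/q = 1.
p = 2, so q = 2/(2 - 1) = 2.0
|y|^q = 3.7096^2.0 = 13.7611
f*(3.7096) = 13.7611 / 2.0 = 6.8806


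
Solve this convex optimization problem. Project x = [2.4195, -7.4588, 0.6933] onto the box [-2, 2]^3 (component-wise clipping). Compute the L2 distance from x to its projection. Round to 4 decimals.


Project each component onto [-2, 2].
clip(2.4195) = 2.0, clip(-7.4588) = -2.0, clip(0.6933) = 0.6933
Projection = [2.0, -2.0, 0.6933]
Squared diffs: [0.176, 29.7985, 0.0]
Distance = sqrt(29.9745) = 5.4749


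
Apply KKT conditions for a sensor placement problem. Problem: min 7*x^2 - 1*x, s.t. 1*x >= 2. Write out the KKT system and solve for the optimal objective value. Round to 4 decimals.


Step 1: Try lambda = 0 (constraint inactive).
x_unc = 1/(2*7) = 0.0714
Check: 1*0.0714 = 0.0714 < 2 -- violated!
Step 2: Constraint must be active: 1*x = 2
x* = 2/1 = 2.0
lambda = (2*7*2.0 - 1)/1 = 27.0
Step 3: Compute optimal value.
f(x*) = 7*2.0^2 - 1*2.0 = 26.0


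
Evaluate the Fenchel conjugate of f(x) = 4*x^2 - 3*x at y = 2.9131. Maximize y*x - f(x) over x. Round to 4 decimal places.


f*(y) = sup_x {y*x - a*x^2 - b*x} = sup_x {(y-b)*x - a*x^2}
FOC: (y - b) - 2a*x = 0 => x* = (y - b)/(2a)
x* = (2.9131 + 3)/(2*4) = 0.7391
f*(2.9131) = (y-b)^2/(4a) = (2.9131 + 3)^2/(4*4)
= 34.9648/16 = 2.1853


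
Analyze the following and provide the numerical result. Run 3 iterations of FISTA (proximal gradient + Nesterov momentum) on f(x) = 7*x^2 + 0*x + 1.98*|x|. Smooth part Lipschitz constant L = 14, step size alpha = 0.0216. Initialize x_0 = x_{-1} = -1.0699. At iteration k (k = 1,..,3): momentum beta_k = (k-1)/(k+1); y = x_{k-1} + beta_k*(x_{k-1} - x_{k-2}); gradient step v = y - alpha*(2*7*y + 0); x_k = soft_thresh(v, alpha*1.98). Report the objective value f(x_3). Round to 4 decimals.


FISTA on f(x) = 7*x^2 + 0*x + 1.98*|x|
L = 14, alpha = 0.0216
Iteration 1: beta = 0.0, y = -1.0699 + 0.0*(-1.0699 + 1.0699) = -1.0699
  grad(y) = -14.9786, v = y - alpha*grad = -0.7464
  prox(v) = soft_thresh(-0.7464, 0.0428) = -0.7036
Iteration 2: beta = 0.3333, y = -0.7036 + 0.3333*(-0.7036 + 1.0699) = -0.5815
  grad(y) = -8.1409, v = y - alpha*grad = -0.4056
  prox(v) = soft_thresh(-0.4056, 0.0428) = -0.3629
Iteration 3: beta = 0.5, y = -0.3629 + 0.5*(-0.3629 + 0.7036) = -0.1925
  grad(y) = -2.6953, v = y - alpha*grad = -0.1343
  prox(v) = soft_thresh(-0.1343, 0.0428) = -0.0915
f(x_3) = 7*(-0.0915)^2 + 0*(-0.0915) + 1.98*|-0.0915| = 0.2399
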